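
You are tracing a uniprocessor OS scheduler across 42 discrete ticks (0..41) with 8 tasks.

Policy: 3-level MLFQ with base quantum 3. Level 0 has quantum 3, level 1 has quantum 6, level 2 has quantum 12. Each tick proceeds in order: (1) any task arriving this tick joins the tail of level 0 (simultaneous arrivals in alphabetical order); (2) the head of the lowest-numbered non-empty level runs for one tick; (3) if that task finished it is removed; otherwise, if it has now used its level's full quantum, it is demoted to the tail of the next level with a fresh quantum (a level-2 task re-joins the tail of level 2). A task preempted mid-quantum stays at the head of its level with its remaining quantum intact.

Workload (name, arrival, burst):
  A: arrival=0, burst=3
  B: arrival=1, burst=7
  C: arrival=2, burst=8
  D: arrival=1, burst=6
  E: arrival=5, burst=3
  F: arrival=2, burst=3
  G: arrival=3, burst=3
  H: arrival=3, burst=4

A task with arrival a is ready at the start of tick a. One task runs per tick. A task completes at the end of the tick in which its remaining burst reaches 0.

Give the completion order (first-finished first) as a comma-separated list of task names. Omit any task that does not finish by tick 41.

completion order = A, F, G, E, B, D, C, H

t=0: L0/L1/L2 = A/-/- → run A
t=1: L0/L1/L2 = ABD/-/- → run A
t=2: L0/L1/L2 = ABDCF/-/- → run A
t=3: L0/L1/L2 = BDCFGH/-/- → run B
t=4: L0/L1/L2 = BDCFGH/-/- → run B
t=5: L0/L1/L2 = BDCFGHE/-/- → run B
t=6: L0/L1/L2 = DCFGHE/B/- → run D
t=7: L0/L1/L2 = DCFGHE/B/- → run D
t=8: L0/L1/L2 = DCFGHE/B/- → run D
t=9: L0/L1/L2 = CFGHE/BD/- → run C
t=10: L0/L1/L2 = CFGHE/BD/- → run C
t=11: L0/L1/L2 = CFGHE/BD/- → run C
t=12: L0/L1/L2 = FGHE/BDC/- → run F
t=13: L0/L1/L2 = FGHE/BDC/- → run F
t=14: L0/L1/L2 = FGHE/BDC/- → run F
t=15: L0/L1/L2 = GHE/BDC/- → run G
t=16: L0/L1/L2 = GHE/BDC/- → run G
t=17: L0/L1/L2 = GHE/BDC/- → run G
t=18: L0/L1/L2 = HE/BDC/- → run H
t=19: L0/L1/L2 = HE/BDC/- → run H
t=20: L0/L1/L2 = HE/BDC/- → run H
t=21: L0/L1/L2 = E/BDCH/- → run E
t=22: L0/L1/L2 = E/BDCH/- → run E
t=23: L0/L1/L2 = E/BDCH/- → run E
t=24: L0/L1/L2 = -/BDCH/- → run B
t=25: L0/L1/L2 = -/BDCH/- → run B
t=26: L0/L1/L2 = -/BDCH/- → run B
t=27: L0/L1/L2 = -/BDCH/- → run B
t=28: L0/L1/L2 = -/DCH/- → run D
t=29: L0/L1/L2 = -/DCH/- → run D
t=30: L0/L1/L2 = -/DCH/- → run D
t=31: L0/L1/L2 = -/CH/- → run C
t=32: L0/L1/L2 = -/CH/- → run C
t=33: L0/L1/L2 = -/CH/- → run C
t=34: L0/L1/L2 = -/CH/- → run C
t=35: L0/L1/L2 = -/CH/- → run C
t=36: L0/L1/L2 = -/H/- → run H
t=37: (idle)
t=38: (idle)
t=39: (idle)
t=40: (idle)
t=41: (idle)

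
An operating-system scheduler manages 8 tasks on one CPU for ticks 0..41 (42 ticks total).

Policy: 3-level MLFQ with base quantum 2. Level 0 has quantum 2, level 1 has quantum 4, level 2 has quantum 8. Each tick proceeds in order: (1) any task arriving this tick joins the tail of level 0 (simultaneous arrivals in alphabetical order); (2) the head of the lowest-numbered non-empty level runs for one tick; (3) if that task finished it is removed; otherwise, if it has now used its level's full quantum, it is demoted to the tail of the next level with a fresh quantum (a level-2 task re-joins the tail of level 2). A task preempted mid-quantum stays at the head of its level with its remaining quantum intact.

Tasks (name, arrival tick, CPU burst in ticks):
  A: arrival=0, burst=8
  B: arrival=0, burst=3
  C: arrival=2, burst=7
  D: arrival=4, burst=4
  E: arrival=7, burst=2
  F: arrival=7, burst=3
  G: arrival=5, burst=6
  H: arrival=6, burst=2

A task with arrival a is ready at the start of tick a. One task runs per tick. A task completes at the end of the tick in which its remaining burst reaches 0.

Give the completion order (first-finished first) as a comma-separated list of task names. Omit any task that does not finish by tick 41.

completion order = H, E, B, D, G, F, A, C

t=0: L0/L1/L2 = AB/-/- → run A
t=1: L0/L1/L2 = AB/-/- → run A
t=2: L0/L1/L2 = BC/A/- → run B
t=3: L0/L1/L2 = BC/A/- → run B
t=4: L0/L1/L2 = CD/AB/- → run C
t=5: L0/L1/L2 = CDG/AB/- → run C
t=6: L0/L1/L2 = DGH/ABC/- → run D
t=7: L0/L1/L2 = DGHEF/ABC/- → run D
t=8: L0/L1/L2 = GHEF/ABCD/- → run G
t=9: L0/L1/L2 = GHEF/ABCD/- → run G
t=10: L0/L1/L2 = HEF/ABCDG/- → run H
t=11: L0/L1/L2 = HEF/ABCDG/- → run H
t=12: L0/L1/L2 = EF/ABCDG/- → run E
t=13: L0/L1/L2 = EF/ABCDG/- → run E
t=14: L0/L1/L2 = F/ABCDG/- → run F
t=15: L0/L1/L2 = F/ABCDG/- → run F
t=16: L0/L1/L2 = -/ABCDGF/- → run A
t=17: L0/L1/L2 = -/ABCDGF/- → run A
t=18: L0/L1/L2 = -/ABCDGF/- → run A
t=19: L0/L1/L2 = -/ABCDGF/- → run A
t=20: L0/L1/L2 = -/BCDGF/A → run B
t=21: L0/L1/L2 = -/CDGF/A → run C
t=22: L0/L1/L2 = -/CDGF/A → run C
t=23: L0/L1/L2 = -/CDGF/A → run C
t=24: L0/L1/L2 = -/CDGF/A → run C
t=25: L0/L1/L2 = -/DGF/AC → run D
t=26: L0/L1/L2 = -/DGF/AC → run D
t=27: L0/L1/L2 = -/GF/AC → run G
t=28: L0/L1/L2 = -/GF/AC → run G
t=29: L0/L1/L2 = -/GF/AC → run G
t=30: L0/L1/L2 = -/GF/AC → run G
t=31: L0/L1/L2 = -/F/AC → run F
t=32: L0/L1/L2 = -/-/AC → run A
t=33: L0/L1/L2 = -/-/AC → run A
t=34: L0/L1/L2 = -/-/C → run C
t=35: (idle)
t=36: (idle)
t=37: (idle)
t=38: (idle)
t=39: (idle)
t=40: (idle)
t=41: (idle)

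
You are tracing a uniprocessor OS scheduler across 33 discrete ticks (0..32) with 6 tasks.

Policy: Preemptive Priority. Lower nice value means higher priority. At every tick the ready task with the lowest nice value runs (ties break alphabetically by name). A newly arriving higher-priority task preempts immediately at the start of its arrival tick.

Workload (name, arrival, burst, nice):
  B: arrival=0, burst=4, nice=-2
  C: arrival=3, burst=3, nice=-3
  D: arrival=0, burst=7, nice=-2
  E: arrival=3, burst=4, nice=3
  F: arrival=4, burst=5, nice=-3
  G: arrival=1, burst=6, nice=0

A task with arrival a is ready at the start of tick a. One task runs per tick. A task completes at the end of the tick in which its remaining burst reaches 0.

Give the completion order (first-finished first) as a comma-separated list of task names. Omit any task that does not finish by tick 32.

t=0: ready={B,D} → run B
t=1: ready={B,D,G} → run B
t=2: ready={B,D,G} → run B
t=3: ready={B,C,D,E,G} → run C
t=4: ready={B,C,D,E,F,G} → run C
t=5: ready={B,C,D,E,F,G} → run C
t=6: ready={B,D,E,F,G} → run F
t=7: ready={B,D,E,F,G} → run F
t=8: ready={B,D,E,F,G} → run F
t=9: ready={B,D,E,F,G} → run F
t=10: ready={B,D,E,F,G} → run F
t=11: ready={B,D,E,G} → run B
t=12: ready={D,E,G} → run D
t=13: ready={D,E,G} → run D
t=14: ready={D,E,G} → run D
t=15: ready={D,E,G} → run D
t=16: ready={D,E,G} → run D
t=17: ready={D,E,G} → run D
t=18: ready={D,E,G} → run D
t=19: ready={E,G} → run G
t=20: ready={E,G} → run G
t=21: ready={E,G} → run G
t=22: ready={E,G} → run G
t=23: ready={E,G} → run G
t=24: ready={E,G} → run G
t=25: ready={E} → run E
t=26: ready={E} → run E
t=27: ready={E} → run E
t=28: ready={E} → run E
t=29: (idle)
t=30: (idle)
t=31: (idle)
t=32: (idle)

completion order = C, F, B, D, G, E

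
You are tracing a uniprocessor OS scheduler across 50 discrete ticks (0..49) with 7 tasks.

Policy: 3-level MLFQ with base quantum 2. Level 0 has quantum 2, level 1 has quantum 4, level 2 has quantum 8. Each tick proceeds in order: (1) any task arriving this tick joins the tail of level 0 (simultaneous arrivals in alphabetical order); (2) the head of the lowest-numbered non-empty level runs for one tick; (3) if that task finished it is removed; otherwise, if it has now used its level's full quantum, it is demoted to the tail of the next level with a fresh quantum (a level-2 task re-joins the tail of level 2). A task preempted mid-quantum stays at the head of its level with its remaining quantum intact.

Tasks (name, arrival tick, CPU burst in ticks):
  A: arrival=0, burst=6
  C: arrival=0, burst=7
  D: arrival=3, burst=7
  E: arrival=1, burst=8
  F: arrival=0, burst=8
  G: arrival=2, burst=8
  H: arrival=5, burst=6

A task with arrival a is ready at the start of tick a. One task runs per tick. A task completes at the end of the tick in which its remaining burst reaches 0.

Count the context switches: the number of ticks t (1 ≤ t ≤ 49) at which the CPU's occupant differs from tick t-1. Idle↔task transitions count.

context switches = 18

t=0: L0/L1/L2 = ACF/-/- → run A
t=1: L0/L1/L2 = ACFE/-/- → run A
t=2: L0/L1/L2 = CFEG/A/- → run C
t=3: L0/L1/L2 = CFEGD/A/- → run C
t=4: L0/L1/L2 = FEGD/AC/- → run F
t=5: L0/L1/L2 = FEGDH/AC/- → run F
t=6: L0/L1/L2 = EGDH/ACF/- → run E
t=7: L0/L1/L2 = EGDH/ACF/- → run E
t=8: L0/L1/L2 = GDH/ACFE/- → run G
t=9: L0/L1/L2 = GDH/ACFE/- → run G
t=10: L0/L1/L2 = DH/ACFEG/- → run D
t=11: L0/L1/L2 = DH/ACFEG/- → run D
t=12: L0/L1/L2 = H/ACFEGD/- → run H
t=13: L0/L1/L2 = H/ACFEGD/- → run H
t=14: L0/L1/L2 = -/ACFEGDH/- → run A
t=15: L0/L1/L2 = -/ACFEGDH/- → run A
t=16: L0/L1/L2 = -/ACFEGDH/- → run A
t=17: L0/L1/L2 = -/ACFEGDH/- → run A
t=18: L0/L1/L2 = -/CFEGDH/- → run C
t=19: L0/L1/L2 = -/CFEGDH/- → run C
t=20: L0/L1/L2 = -/CFEGDH/- → run C
t=21: L0/L1/L2 = -/CFEGDH/- → run C
t=22: L0/L1/L2 = -/FEGDH/C → run F
t=23: L0/L1/L2 = -/FEGDH/C → run F
t=24: L0/L1/L2 = -/FEGDH/C → run F
t=25: L0/L1/L2 = -/FEGDH/C → run F
t=26: L0/L1/L2 = -/EGDH/CF → run E
t=27: L0/L1/L2 = -/EGDH/CF → run E
t=28: L0/L1/L2 = -/EGDH/CF → run E
t=29: L0/L1/L2 = -/EGDH/CF → run E
t=30: L0/L1/L2 = -/GDH/CFE → run G
t=31: L0/L1/L2 = -/GDH/CFE → run G
t=32: L0/L1/L2 = -/GDH/CFE → run G
t=33: L0/L1/L2 = -/GDH/CFE → run G
t=34: L0/L1/L2 = -/DH/CFEG → run D
t=35: L0/L1/L2 = -/DH/CFEG → run D
t=36: L0/L1/L2 = -/DH/CFEG → run D
t=37: L0/L1/L2 = -/DH/CFEG → run D
t=38: L0/L1/L2 = -/H/CFEGD → run H
t=39: L0/L1/L2 = -/H/CFEGD → run H
t=40: L0/L1/L2 = -/H/CFEGD → run H
t=41: L0/L1/L2 = -/H/CFEGD → run H
t=42: L0/L1/L2 = -/-/CFEGD → run C
t=43: L0/L1/L2 = -/-/FEGD → run F
t=44: L0/L1/L2 = -/-/FEGD → run F
t=45: L0/L1/L2 = -/-/EGD → run E
t=46: L0/L1/L2 = -/-/EGD → run E
t=47: L0/L1/L2 = -/-/GD → run G
t=48: L0/L1/L2 = -/-/GD → run G
t=49: L0/L1/L2 = -/-/D → run D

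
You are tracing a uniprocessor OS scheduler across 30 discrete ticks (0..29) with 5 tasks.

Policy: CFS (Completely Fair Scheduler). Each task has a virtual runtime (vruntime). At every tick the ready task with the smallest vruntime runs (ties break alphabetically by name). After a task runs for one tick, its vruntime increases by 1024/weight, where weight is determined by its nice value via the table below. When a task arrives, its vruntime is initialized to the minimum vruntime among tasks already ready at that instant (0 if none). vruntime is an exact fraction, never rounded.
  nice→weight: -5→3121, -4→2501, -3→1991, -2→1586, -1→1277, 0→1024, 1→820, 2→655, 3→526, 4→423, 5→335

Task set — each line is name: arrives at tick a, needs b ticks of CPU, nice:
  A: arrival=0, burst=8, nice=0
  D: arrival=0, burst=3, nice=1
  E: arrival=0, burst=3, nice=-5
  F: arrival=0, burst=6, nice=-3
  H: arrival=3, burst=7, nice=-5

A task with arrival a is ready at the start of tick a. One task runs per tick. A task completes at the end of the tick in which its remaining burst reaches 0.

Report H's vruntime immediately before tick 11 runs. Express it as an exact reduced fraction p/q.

t=0: vr[A=0 D=0 E=0 F=0] → run A
t=1: vr[A=1 D=0 E=0 F=0] → run D
t=2: vr[A=1 D=256/205 E=0 F=0] → run E
t=3: vr[A=1 D=256/205 E=1024/3121 F=0 H=0] → run F
t=4: vr[A=1 D=256/205 E=1024/3121 F=1024/1991 H=0] → run H
t=5: vr[A=1 D=256/205 E=1024/3121 F=1024/1991 H=1024/3121] → run E
t=6: vr[A=1 D=256/205 E=2048/3121 F=1024/1991 H=1024/3121] → run H
t=7: vr[A=1 D=256/205 E=2048/3121 F=1024/1991 H=2048/3121] → run F
t=8: vr[A=1 D=256/205 E=2048/3121 F=2048/1991 H=2048/3121] → run E
t=9: vr[A=1 D=256/205 F=2048/1991 H=2048/3121] → run H
t=10: vr[A=1 D=256/205 F=2048/1991 H=3072/3121] → run H
t=11: vr[A=1 D=256/205 F=2048/1991 H=4096/3121] → run A
t=12: vr[A=2 D=256/205 F=2048/1991 H=4096/3121] → run F
t=13: vr[A=2 D=256/205 F=3072/1991 H=4096/3121] → run D
t=14: vr[A=2 D=512/205 F=3072/1991 H=4096/3121] → run H
t=15: vr[A=2 D=512/205 F=3072/1991 H=5120/3121] → run F
t=16: vr[A=2 D=512/205 F=4096/1991 H=5120/3121] → run H
t=17: vr[A=2 D=512/205 F=4096/1991 H=6144/3121] → run H
t=18: vr[A=2 D=512/205 F=4096/1991] → run A
t=19: vr[A=3 D=512/205 F=4096/1991] → run F
t=20: vr[A=3 D=512/205 F=5120/1991] → run D
t=21: vr[A=3 F=5120/1991] → run F
t=22: vr[A=3] → run A
t=23: vr[A=4] → run A
t=24: vr[A=5] → run A
t=25: vr[A=6] → run A
t=26: vr[A=7] → run A
t=27: (idle)
t=28: (idle)
t=29: (idle)

vruntime(H, start of tick 11) = 4096/3121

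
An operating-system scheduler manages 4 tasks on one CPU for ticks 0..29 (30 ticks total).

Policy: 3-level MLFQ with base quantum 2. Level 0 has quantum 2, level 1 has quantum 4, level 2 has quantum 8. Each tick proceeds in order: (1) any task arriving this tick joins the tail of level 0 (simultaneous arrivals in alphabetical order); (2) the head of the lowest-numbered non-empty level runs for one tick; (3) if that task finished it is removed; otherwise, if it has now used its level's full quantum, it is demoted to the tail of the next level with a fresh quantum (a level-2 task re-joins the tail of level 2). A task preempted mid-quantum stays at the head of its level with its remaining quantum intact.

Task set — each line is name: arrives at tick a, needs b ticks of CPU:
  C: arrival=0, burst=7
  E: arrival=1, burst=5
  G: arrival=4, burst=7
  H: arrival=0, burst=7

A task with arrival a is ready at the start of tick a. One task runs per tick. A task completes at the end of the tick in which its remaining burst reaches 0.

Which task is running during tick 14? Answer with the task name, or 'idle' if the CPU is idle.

t=0: L0/L1/L2 = CH/-/- → run C
t=1: L0/L1/L2 = CHE/-/- → run C
t=2: L0/L1/L2 = HE/C/- → run H
t=3: L0/L1/L2 = HE/C/- → run H
t=4: L0/L1/L2 = EG/CH/- → run E
t=5: L0/L1/L2 = EG/CH/- → run E
t=6: L0/L1/L2 = G/CHE/- → run G
t=7: L0/L1/L2 = G/CHE/- → run G
t=8: L0/L1/L2 = -/CHEG/- → run C
t=9: L0/L1/L2 = -/CHEG/- → run C
t=10: L0/L1/L2 = -/CHEG/- → run C
t=11: L0/L1/L2 = -/CHEG/- → run C
t=12: L0/L1/L2 = -/HEG/C → run H
t=13: L0/L1/L2 = -/HEG/C → run H
t=14: L0/L1/L2 = -/HEG/C → run H
t=15: L0/L1/L2 = -/HEG/C → run H
t=16: L0/L1/L2 = -/EG/CH → run E
t=17: L0/L1/L2 = -/EG/CH → run E
t=18: L0/L1/L2 = -/EG/CH → run E
t=19: L0/L1/L2 = -/G/CH → run G
t=20: L0/L1/L2 = -/G/CH → run G
t=21: L0/L1/L2 = -/G/CH → run G
t=22: L0/L1/L2 = -/G/CH → run G
t=23: L0/L1/L2 = -/-/CHG → run C
t=24: L0/L1/L2 = -/-/HG → run H
t=25: L0/L1/L2 = -/-/G → run G
t=26: (idle)
t=27: (idle)
t=28: (idle)
t=29: (idle)

running at tick 14 = H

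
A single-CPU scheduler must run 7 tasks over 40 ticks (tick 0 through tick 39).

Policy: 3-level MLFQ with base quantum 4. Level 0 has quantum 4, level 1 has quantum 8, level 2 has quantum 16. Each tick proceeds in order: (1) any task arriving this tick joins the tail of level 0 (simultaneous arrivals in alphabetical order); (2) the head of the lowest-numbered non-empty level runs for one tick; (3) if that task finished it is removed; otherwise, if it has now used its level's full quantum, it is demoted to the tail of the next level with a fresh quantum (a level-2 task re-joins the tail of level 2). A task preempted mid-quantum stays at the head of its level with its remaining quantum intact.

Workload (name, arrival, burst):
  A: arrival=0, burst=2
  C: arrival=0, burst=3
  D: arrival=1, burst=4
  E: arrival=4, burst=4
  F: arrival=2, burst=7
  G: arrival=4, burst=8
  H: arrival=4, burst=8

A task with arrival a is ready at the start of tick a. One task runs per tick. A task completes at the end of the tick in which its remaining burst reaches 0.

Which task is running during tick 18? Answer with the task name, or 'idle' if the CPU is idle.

t=0: L0/L1/L2 = AC/-/- → run A
t=1: L0/L1/L2 = ACD/-/- → run A
t=2: L0/L1/L2 = CDF/-/- → run C
t=3: L0/L1/L2 = CDF/-/- → run C
t=4: L0/L1/L2 = CDFEGH/-/- → run C
t=5: L0/L1/L2 = DFEGH/-/- → run D
t=6: L0/L1/L2 = DFEGH/-/- → run D
t=7: L0/L1/L2 = DFEGH/-/- → run D
t=8: L0/L1/L2 = DFEGH/-/- → run D
t=9: L0/L1/L2 = FEGH/-/- → run F
t=10: L0/L1/L2 = FEGH/-/- → run F
t=11: L0/L1/L2 = FEGH/-/- → run F
t=12: L0/L1/L2 = FEGH/-/- → run F
t=13: L0/L1/L2 = EGH/F/- → run E
t=14: L0/L1/L2 = EGH/F/- → run E
t=15: L0/L1/L2 = EGH/F/- → run E
t=16: L0/L1/L2 = EGH/F/- → run E
t=17: L0/L1/L2 = GH/F/- → run G
t=18: L0/L1/L2 = GH/F/- → run G
t=19: L0/L1/L2 = GH/F/- → run G
t=20: L0/L1/L2 = GH/F/- → run G
t=21: L0/L1/L2 = H/FG/- → run H
t=22: L0/L1/L2 = H/FG/- → run H
t=23: L0/L1/L2 = H/FG/- → run H
t=24: L0/L1/L2 = H/FG/- → run H
t=25: L0/L1/L2 = -/FGH/- → run F
t=26: L0/L1/L2 = -/FGH/- → run F
t=27: L0/L1/L2 = -/FGH/- → run F
t=28: L0/L1/L2 = -/GH/- → run G
t=29: L0/L1/L2 = -/GH/- → run G
t=30: L0/L1/L2 = -/GH/- → run G
t=31: L0/L1/L2 = -/GH/- → run G
t=32: L0/L1/L2 = -/H/- → run H
t=33: L0/L1/L2 = -/H/- → run H
t=34: L0/L1/L2 = -/H/- → run H
t=35: L0/L1/L2 = -/H/- → run H
t=36: (idle)
t=37: (idle)
t=38: (idle)
t=39: (idle)

running at tick 18 = G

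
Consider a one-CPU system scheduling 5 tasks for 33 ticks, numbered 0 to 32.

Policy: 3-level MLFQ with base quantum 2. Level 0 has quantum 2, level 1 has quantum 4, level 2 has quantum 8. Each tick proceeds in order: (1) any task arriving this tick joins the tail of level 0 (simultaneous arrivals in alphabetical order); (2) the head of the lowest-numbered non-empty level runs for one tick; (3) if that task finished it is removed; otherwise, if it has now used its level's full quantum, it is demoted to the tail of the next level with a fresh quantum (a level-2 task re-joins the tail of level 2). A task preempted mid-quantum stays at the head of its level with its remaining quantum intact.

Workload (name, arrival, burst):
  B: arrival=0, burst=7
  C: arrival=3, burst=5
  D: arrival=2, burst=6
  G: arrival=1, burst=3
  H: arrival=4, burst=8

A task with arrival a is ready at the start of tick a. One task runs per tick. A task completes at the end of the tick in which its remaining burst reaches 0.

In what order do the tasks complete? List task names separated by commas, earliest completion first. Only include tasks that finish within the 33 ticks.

completion order = G, D, C, B, H

t=0: L0/L1/L2 = B/-/- → run B
t=1: L0/L1/L2 = BG/-/- → run B
t=2: L0/L1/L2 = GD/B/- → run G
t=3: L0/L1/L2 = GDC/B/- → run G
t=4: L0/L1/L2 = DCH/BG/- → run D
t=5: L0/L1/L2 = DCH/BG/- → run D
t=6: L0/L1/L2 = CH/BGD/- → run C
t=7: L0/L1/L2 = CH/BGD/- → run C
t=8: L0/L1/L2 = H/BGDC/- → run H
t=9: L0/L1/L2 = H/BGDC/- → run H
t=10: L0/L1/L2 = -/BGDCH/- → run B
t=11: L0/L1/L2 = -/BGDCH/- → run B
t=12: L0/L1/L2 = -/BGDCH/- → run B
t=13: L0/L1/L2 = -/BGDCH/- → run B
t=14: L0/L1/L2 = -/GDCH/B → run G
t=15: L0/L1/L2 = -/DCH/B → run D
t=16: L0/L1/L2 = -/DCH/B → run D
t=17: L0/L1/L2 = -/DCH/B → run D
t=18: L0/L1/L2 = -/DCH/B → run D
t=19: L0/L1/L2 = -/CH/B → run C
t=20: L0/L1/L2 = -/CH/B → run C
t=21: L0/L1/L2 = -/CH/B → run C
t=22: L0/L1/L2 = -/H/B → run H
t=23: L0/L1/L2 = -/H/B → run H
t=24: L0/L1/L2 = -/H/B → run H
t=25: L0/L1/L2 = -/H/B → run H
t=26: L0/L1/L2 = -/-/BH → run B
t=27: L0/L1/L2 = -/-/H → run H
t=28: L0/L1/L2 = -/-/H → run H
t=29: (idle)
t=30: (idle)
t=31: (idle)
t=32: (idle)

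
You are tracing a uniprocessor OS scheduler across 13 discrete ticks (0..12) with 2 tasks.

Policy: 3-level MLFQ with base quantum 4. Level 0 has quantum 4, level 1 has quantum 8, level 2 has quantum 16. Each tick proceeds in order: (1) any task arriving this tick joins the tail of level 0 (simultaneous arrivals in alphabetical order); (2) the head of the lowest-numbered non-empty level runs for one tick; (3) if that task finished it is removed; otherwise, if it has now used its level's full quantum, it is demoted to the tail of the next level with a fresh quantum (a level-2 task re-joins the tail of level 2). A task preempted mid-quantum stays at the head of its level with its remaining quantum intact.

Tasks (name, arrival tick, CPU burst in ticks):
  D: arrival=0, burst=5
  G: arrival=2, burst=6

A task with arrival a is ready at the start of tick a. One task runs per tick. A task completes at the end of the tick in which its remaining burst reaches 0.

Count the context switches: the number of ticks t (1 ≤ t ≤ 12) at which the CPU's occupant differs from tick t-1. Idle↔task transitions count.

context switches = 4

t=0: L0/L1/L2 = D/-/- → run D
t=1: L0/L1/L2 = D/-/- → run D
t=2: L0/L1/L2 = DG/-/- → run D
t=3: L0/L1/L2 = DG/-/- → run D
t=4: L0/L1/L2 = G/D/- → run G
t=5: L0/L1/L2 = G/D/- → run G
t=6: L0/L1/L2 = G/D/- → run G
t=7: L0/L1/L2 = G/D/- → run G
t=8: L0/L1/L2 = -/DG/- → run D
t=9: L0/L1/L2 = -/G/- → run G
t=10: L0/L1/L2 = -/G/- → run G
t=11: (idle)
t=12: (idle)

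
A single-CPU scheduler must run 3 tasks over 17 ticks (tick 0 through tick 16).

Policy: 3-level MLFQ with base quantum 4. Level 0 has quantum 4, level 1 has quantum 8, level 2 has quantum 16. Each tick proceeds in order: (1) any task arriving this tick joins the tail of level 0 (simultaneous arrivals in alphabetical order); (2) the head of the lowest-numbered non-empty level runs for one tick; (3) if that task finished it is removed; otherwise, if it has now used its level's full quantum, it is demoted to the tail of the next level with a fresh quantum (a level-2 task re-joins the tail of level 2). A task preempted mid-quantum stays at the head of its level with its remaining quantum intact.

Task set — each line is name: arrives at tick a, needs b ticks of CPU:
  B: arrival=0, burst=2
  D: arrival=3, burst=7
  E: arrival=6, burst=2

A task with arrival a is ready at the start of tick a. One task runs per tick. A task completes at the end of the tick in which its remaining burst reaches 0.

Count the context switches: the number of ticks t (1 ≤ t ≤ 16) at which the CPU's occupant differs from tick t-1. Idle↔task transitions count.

context switches = 5

t=0: L0/L1/L2 = B/-/- → run B
t=1: L0/L1/L2 = B/-/- → run B
t=2: (idle)
t=3: L0/L1/L2 = D/-/- → run D
t=4: L0/L1/L2 = D/-/- → run D
t=5: L0/L1/L2 = D/-/- → run D
t=6: L0/L1/L2 = DE/-/- → run D
t=7: L0/L1/L2 = E/D/- → run E
t=8: L0/L1/L2 = E/D/- → run E
t=9: L0/L1/L2 = -/D/- → run D
t=10: L0/L1/L2 = -/D/- → run D
t=11: L0/L1/L2 = -/D/- → run D
t=12: (idle)
t=13: (idle)
t=14: (idle)
t=15: (idle)
t=16: (idle)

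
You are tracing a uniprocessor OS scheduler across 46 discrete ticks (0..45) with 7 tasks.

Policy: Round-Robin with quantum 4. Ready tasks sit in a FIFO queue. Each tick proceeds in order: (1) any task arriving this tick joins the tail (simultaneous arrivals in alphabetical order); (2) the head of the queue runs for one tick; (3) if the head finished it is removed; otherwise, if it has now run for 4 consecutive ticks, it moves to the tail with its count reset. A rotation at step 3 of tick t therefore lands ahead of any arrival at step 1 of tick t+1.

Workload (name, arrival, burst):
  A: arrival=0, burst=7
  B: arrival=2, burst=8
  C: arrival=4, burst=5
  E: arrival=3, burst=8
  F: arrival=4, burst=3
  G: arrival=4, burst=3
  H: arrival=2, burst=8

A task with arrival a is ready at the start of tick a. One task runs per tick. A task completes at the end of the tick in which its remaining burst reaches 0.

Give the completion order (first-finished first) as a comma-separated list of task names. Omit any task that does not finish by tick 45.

t=0: queue=[A] q_used=0 → run A
t=1: queue=[A] q_used=1 → run A
t=2: queue=[A,B,H] q_used=2 → run A
t=3: queue=[A,B,H,E] q_used=3 → run A
t=4: queue=[B,H,E,A,C,F,G] q_used=0 → run B
t=5: queue=[B,H,E,A,C,F,G] q_used=1 → run B
t=6: queue=[B,H,E,A,C,F,G] q_used=2 → run B
t=7: queue=[B,H,E,A,C,F,G] q_used=3 → run B
t=8: queue=[H,E,A,C,F,G,B] q_used=0 → run H
t=9: queue=[H,E,A,C,F,G,B] q_used=1 → run H
t=10: queue=[H,E,A,C,F,G,B] q_used=2 → run H
t=11: queue=[H,E,A,C,F,G,B] q_used=3 → run H
t=12: queue=[E,A,C,F,G,B,H] q_used=0 → run E
t=13: queue=[E,A,C,F,G,B,H] q_used=1 → run E
t=14: queue=[E,A,C,F,G,B,H] q_used=2 → run E
t=15: queue=[E,A,C,F,G,B,H] q_used=3 → run E
t=16: queue=[A,C,F,G,B,H,E] q_used=0 → run A
t=17: queue=[A,C,F,G,B,H,E] q_used=1 → run A
t=18: queue=[A,C,F,G,B,H,E] q_used=2 → run A
t=19: queue=[C,F,G,B,H,E] q_used=0 → run C
t=20: queue=[C,F,G,B,H,E] q_used=1 → run C
t=21: queue=[C,F,G,B,H,E] q_used=2 → run C
t=22: queue=[C,F,G,B,H,E] q_used=3 → run C
t=23: queue=[F,G,B,H,E,C] q_used=0 → run F
t=24: queue=[F,G,B,H,E,C] q_used=1 → run F
t=25: queue=[F,G,B,H,E,C] q_used=2 → run F
t=26: queue=[G,B,H,E,C] q_used=0 → run G
t=27: queue=[G,B,H,E,C] q_used=1 → run G
t=28: queue=[G,B,H,E,C] q_used=2 → run G
t=29: queue=[B,H,E,C] q_used=0 → run B
t=30: queue=[B,H,E,C] q_used=1 → run B
t=31: queue=[B,H,E,C] q_used=2 → run B
t=32: queue=[B,H,E,C] q_used=3 → run B
t=33: queue=[H,E,C] q_used=0 → run H
t=34: queue=[H,E,C] q_used=1 → run H
t=35: queue=[H,E,C] q_used=2 → run H
t=36: queue=[H,E,C] q_used=3 → run H
t=37: queue=[E,C] q_used=0 → run E
t=38: queue=[E,C] q_used=1 → run E
t=39: queue=[E,C] q_used=2 → run E
t=40: queue=[E,C] q_used=3 → run E
t=41: queue=[C] q_used=0 → run C
t=42: (idle)
t=43: (idle)
t=44: (idle)
t=45: (idle)

completion order = A, F, G, B, H, E, C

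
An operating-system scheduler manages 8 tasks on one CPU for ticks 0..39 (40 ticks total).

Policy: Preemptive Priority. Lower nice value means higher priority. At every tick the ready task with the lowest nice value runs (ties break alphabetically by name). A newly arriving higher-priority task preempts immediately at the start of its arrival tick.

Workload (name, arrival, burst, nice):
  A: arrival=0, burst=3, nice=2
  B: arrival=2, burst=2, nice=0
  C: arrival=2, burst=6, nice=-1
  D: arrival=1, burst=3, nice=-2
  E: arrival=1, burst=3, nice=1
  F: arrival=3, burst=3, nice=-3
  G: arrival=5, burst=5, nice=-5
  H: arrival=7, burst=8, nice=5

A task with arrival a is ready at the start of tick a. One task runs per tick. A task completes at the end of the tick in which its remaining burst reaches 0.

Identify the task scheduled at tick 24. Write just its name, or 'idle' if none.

t=0: ready={A} → run A
t=1: ready={A,D,E} → run D
t=2: ready={A,B,C,D,E} → run D
t=3: ready={A,B,C,D,E,F} → run F
t=4: ready={A,B,C,D,E,F} → run F
t=5: ready={A,B,C,D,E,F,G} → run G
t=6: ready={A,B,C,D,E,F,G} → run G
t=7: ready={A,B,C,D,E,F,G,H} → run G
t=8: ready={A,B,C,D,E,F,G,H} → run G
t=9: ready={A,B,C,D,E,F,G,H} → run G
t=10: ready={A,B,C,D,E,F,H} → run F
t=11: ready={A,B,C,D,E,H} → run D
t=12: ready={A,B,C,E,H} → run C
t=13: ready={A,B,C,E,H} → run C
t=14: ready={A,B,C,E,H} → run C
t=15: ready={A,B,C,E,H} → run C
t=16: ready={A,B,C,E,H} → run C
t=17: ready={A,B,C,E,H} → run C
t=18: ready={A,B,E,H} → run B
t=19: ready={A,B,E,H} → run B
t=20: ready={A,E,H} → run E
t=21: ready={A,E,H} → run E
t=22: ready={A,E,H} → run E
t=23: ready={A,H} → run A
t=24: ready={A,H} → run A
t=25: ready={H} → run H
t=26: ready={H} → run H
t=27: ready={H} → run H
t=28: ready={H} → run H
t=29: ready={H} → run H
t=30: ready={H} → run H
t=31: ready={H} → run H
t=32: ready={H} → run H
t=33: (idle)
t=34: (idle)
t=35: (idle)
t=36: (idle)
t=37: (idle)
t=38: (idle)
t=39: (idle)

running at tick 24 = A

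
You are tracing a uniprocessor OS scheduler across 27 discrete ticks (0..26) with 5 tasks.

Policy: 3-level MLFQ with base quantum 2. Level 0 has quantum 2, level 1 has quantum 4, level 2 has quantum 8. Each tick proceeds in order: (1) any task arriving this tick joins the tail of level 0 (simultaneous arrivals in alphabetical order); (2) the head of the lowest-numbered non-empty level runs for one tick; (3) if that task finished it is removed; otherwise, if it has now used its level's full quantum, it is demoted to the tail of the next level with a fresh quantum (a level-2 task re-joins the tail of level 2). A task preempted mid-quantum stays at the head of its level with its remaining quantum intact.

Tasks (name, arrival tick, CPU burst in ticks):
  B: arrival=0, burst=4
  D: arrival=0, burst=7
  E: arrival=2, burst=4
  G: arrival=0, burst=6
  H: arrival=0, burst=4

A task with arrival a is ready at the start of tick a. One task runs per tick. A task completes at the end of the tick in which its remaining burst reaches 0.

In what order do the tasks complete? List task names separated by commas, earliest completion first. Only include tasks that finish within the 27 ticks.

t=0: L0/L1/L2 = BDGH/-/- → run B
t=1: L0/L1/L2 = BDGH/-/- → run B
t=2: L0/L1/L2 = DGHE/B/- → run D
t=3: L0/L1/L2 = DGHE/B/- → run D
t=4: L0/L1/L2 = GHE/BD/- → run G
t=5: L0/L1/L2 = GHE/BD/- → run G
t=6: L0/L1/L2 = HE/BDG/- → run H
t=7: L0/L1/L2 = HE/BDG/- → run H
t=8: L0/L1/L2 = E/BDGH/- → run E
t=9: L0/L1/L2 = E/BDGH/- → run E
t=10: L0/L1/L2 = -/BDGHE/- → run B
t=11: L0/L1/L2 = -/BDGHE/- → run B
t=12: L0/L1/L2 = -/DGHE/- → run D
t=13: L0/L1/L2 = -/DGHE/- → run D
t=14: L0/L1/L2 = -/DGHE/- → run D
t=15: L0/L1/L2 = -/DGHE/- → run D
t=16: L0/L1/L2 = -/GHE/D → run G
t=17: L0/L1/L2 = -/GHE/D → run G
t=18: L0/L1/L2 = -/GHE/D → run G
t=19: L0/L1/L2 = -/GHE/D → run G
t=20: L0/L1/L2 = -/HE/D → run H
t=21: L0/L1/L2 = -/HE/D → run H
t=22: L0/L1/L2 = -/E/D → run E
t=23: L0/L1/L2 = -/E/D → run E
t=24: L0/L1/L2 = -/-/D → run D
t=25: (idle)
t=26: (idle)

completion order = B, G, H, E, D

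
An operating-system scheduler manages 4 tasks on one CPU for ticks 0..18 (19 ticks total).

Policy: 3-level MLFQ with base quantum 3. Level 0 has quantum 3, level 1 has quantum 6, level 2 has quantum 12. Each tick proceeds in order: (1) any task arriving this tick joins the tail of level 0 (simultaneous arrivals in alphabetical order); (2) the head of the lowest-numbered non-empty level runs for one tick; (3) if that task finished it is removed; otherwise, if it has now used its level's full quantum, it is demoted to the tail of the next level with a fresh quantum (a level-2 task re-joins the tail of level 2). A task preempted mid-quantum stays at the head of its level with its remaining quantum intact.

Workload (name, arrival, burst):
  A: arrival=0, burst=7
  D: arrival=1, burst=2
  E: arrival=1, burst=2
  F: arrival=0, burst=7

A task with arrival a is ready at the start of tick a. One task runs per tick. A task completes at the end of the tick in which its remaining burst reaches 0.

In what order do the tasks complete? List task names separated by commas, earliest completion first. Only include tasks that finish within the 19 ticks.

t=0: L0/L1/L2 = AF/-/- → run A
t=1: L0/L1/L2 = AFDE/-/- → run A
t=2: L0/L1/L2 = AFDE/-/- → run A
t=3: L0/L1/L2 = FDE/A/- → run F
t=4: L0/L1/L2 = FDE/A/- → run F
t=5: L0/L1/L2 = FDE/A/- → run F
t=6: L0/L1/L2 = DE/AF/- → run D
t=7: L0/L1/L2 = DE/AF/- → run D
t=8: L0/L1/L2 = E/AF/- → run E
t=9: L0/L1/L2 = E/AF/- → run E
t=10: L0/L1/L2 = -/AF/- → run A
t=11: L0/L1/L2 = -/AF/- → run A
t=12: L0/L1/L2 = -/AF/- → run A
t=13: L0/L1/L2 = -/AF/- → run A
t=14: L0/L1/L2 = -/F/- → run F
t=15: L0/L1/L2 = -/F/- → run F
t=16: L0/L1/L2 = -/F/- → run F
t=17: L0/L1/L2 = -/F/- → run F
t=18: (idle)

completion order = D, E, A, F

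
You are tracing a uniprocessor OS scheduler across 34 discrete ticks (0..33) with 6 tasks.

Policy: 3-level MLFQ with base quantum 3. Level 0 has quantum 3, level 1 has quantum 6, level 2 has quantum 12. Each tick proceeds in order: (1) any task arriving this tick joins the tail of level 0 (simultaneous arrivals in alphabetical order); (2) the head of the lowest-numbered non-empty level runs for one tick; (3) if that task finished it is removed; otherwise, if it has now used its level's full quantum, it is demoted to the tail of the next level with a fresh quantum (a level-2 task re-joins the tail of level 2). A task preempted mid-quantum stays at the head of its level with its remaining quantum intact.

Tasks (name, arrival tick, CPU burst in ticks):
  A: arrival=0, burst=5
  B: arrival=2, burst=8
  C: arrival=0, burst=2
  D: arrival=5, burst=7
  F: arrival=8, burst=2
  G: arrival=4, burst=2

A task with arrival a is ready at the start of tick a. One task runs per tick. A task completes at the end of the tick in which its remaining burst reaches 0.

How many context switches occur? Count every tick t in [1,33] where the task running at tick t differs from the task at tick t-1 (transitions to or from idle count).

t=0: L0/L1/L2 = AC/-/- → run A
t=1: L0/L1/L2 = AC/-/- → run A
t=2: L0/L1/L2 = ACB/-/- → run A
t=3: L0/L1/L2 = CB/A/- → run C
t=4: L0/L1/L2 = CBG/A/- → run C
t=5: L0/L1/L2 = BGD/A/- → run B
t=6: L0/L1/L2 = BGD/A/- → run B
t=7: L0/L1/L2 = BGD/A/- → run B
t=8: L0/L1/L2 = GDF/AB/- → run G
t=9: L0/L1/L2 = GDF/AB/- → run G
t=10: L0/L1/L2 = DF/AB/- → run D
t=11: L0/L1/L2 = DF/AB/- → run D
t=12: L0/L1/L2 = DF/AB/- → run D
t=13: L0/L1/L2 = F/ABD/- → run F
t=14: L0/L1/L2 = F/ABD/- → run F
t=15: L0/L1/L2 = -/ABD/- → run A
t=16: L0/L1/L2 = -/ABD/- → run A
t=17: L0/L1/L2 = -/BD/- → run B
t=18: L0/L1/L2 = -/BD/- → run B
t=19: L0/L1/L2 = -/BD/- → run B
t=20: L0/L1/L2 = -/BD/- → run B
t=21: L0/L1/L2 = -/BD/- → run B
t=22: L0/L1/L2 = -/D/- → run D
t=23: L0/L1/L2 = -/D/- → run D
t=24: L0/L1/L2 = -/D/- → run D
t=25: L0/L1/L2 = -/D/- → run D
t=26: (idle)
t=27: (idle)
t=28: (idle)
t=29: (idle)
t=30: (idle)
t=31: (idle)
t=32: (idle)
t=33: (idle)

context switches = 9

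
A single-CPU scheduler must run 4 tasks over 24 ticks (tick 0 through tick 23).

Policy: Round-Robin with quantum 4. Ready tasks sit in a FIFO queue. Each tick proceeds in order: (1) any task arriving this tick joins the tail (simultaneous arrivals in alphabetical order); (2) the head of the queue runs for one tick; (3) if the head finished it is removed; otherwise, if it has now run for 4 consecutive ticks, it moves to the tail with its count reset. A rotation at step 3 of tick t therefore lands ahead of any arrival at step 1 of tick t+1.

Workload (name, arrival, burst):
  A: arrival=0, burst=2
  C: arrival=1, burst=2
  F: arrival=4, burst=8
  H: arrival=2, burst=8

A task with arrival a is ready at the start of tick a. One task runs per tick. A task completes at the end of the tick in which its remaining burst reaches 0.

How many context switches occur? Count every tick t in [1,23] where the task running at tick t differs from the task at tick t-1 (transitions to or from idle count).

t=0: queue=[A] q_used=0 → run A
t=1: queue=[A,C] q_used=1 → run A
t=2: queue=[C,H] q_used=0 → run C
t=3: queue=[C,H] q_used=1 → run C
t=4: queue=[H,F] q_used=0 → run H
t=5: queue=[H,F] q_used=1 → run H
t=6: queue=[H,F] q_used=2 → run H
t=7: queue=[H,F] q_used=3 → run H
t=8: queue=[F,H] q_used=0 → run F
t=9: queue=[F,H] q_used=1 → run F
t=10: queue=[F,H] q_used=2 → run F
t=11: queue=[F,H] q_used=3 → run F
t=12: queue=[H,F] q_used=0 → run H
t=13: queue=[H,F] q_used=1 → run H
t=14: queue=[H,F] q_used=2 → run H
t=15: queue=[H,F] q_used=3 → run H
t=16: queue=[F] q_used=0 → run F
t=17: queue=[F] q_used=1 → run F
t=18: queue=[F] q_used=2 → run F
t=19: queue=[F] q_used=3 → run F
t=20: (idle)
t=21: (idle)
t=22: (idle)
t=23: (idle)

context switches = 6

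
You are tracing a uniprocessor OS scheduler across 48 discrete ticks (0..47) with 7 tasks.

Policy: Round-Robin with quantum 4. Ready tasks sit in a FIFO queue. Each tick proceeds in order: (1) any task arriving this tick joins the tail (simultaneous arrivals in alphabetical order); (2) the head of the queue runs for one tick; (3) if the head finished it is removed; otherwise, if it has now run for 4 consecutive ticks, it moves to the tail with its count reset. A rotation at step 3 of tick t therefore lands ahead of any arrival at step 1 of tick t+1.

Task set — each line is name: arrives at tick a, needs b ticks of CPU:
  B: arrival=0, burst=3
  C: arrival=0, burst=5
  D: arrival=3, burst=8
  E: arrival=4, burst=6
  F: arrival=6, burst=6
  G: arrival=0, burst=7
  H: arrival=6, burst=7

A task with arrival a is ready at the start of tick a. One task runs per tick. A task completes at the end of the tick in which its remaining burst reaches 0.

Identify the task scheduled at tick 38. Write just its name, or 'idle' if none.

t=0: queue=[B,C,G] q_used=0 → run B
t=1: queue=[B,C,G] q_used=1 → run B
t=2: queue=[B,C,G] q_used=2 → run B
t=3: queue=[C,G,D] q_used=0 → run C
t=4: queue=[C,G,D,E] q_used=1 → run C
t=5: queue=[C,G,D,E] q_used=2 → run C
t=6: queue=[C,G,D,E,F,H] q_used=3 → run C
t=7: queue=[G,D,E,F,H,C] q_used=0 → run G
t=8: queue=[G,D,E,F,H,C] q_used=1 → run G
t=9: queue=[G,D,E,F,H,C] q_used=2 → run G
t=10: queue=[G,D,E,F,H,C] q_used=3 → run G
t=11: queue=[D,E,F,H,C,G] q_used=0 → run D
t=12: queue=[D,E,F,H,C,G] q_used=1 → run D
t=13: queue=[D,E,F,H,C,G] q_used=2 → run D
t=14: queue=[D,E,F,H,C,G] q_used=3 → run D
t=15: queue=[E,F,H,C,G,D] q_used=0 → run E
t=16: queue=[E,F,H,C,G,D] q_used=1 → run E
t=17: queue=[E,F,H,C,G,D] q_used=2 → run E
t=18: queue=[E,F,H,C,G,D] q_used=3 → run E
t=19: queue=[F,H,C,G,D,E] q_used=0 → run F
t=20: queue=[F,H,C,G,D,E] q_used=1 → run F
t=21: queue=[F,H,C,G,D,E] q_used=2 → run F
t=22: queue=[F,H,C,G,D,E] q_used=3 → run F
t=23: queue=[H,C,G,D,E,F] q_used=0 → run H
t=24: queue=[H,C,G,D,E,F] q_used=1 → run H
t=25: queue=[H,C,G,D,E,F] q_used=2 → run H
t=26: queue=[H,C,G,D,E,F] q_used=3 → run H
t=27: queue=[C,G,D,E,F,H] q_used=0 → run C
t=28: queue=[G,D,E,F,H] q_used=0 → run G
t=29: queue=[G,D,E,F,H] q_used=1 → run G
t=30: queue=[G,D,E,F,H] q_used=2 → run G
t=31: queue=[D,E,F,H] q_used=0 → run D
t=32: queue=[D,E,F,H] q_used=1 → run D
t=33: queue=[D,E,F,H] q_used=2 → run D
t=34: queue=[D,E,F,H] q_used=3 → run D
t=35: queue=[E,F,H] q_used=0 → run E
t=36: queue=[E,F,H] q_used=1 → run E
t=37: queue=[F,H] q_used=0 → run F
t=38: queue=[F,H] q_used=1 → run F
t=39: queue=[H] q_used=0 → run H
t=40: queue=[H] q_used=1 → run H
t=41: queue=[H] q_used=2 → run H
t=42: (idle)
t=43: (idle)
t=44: (idle)
t=45: (idle)
t=46: (idle)
t=47: (idle)

running at tick 38 = F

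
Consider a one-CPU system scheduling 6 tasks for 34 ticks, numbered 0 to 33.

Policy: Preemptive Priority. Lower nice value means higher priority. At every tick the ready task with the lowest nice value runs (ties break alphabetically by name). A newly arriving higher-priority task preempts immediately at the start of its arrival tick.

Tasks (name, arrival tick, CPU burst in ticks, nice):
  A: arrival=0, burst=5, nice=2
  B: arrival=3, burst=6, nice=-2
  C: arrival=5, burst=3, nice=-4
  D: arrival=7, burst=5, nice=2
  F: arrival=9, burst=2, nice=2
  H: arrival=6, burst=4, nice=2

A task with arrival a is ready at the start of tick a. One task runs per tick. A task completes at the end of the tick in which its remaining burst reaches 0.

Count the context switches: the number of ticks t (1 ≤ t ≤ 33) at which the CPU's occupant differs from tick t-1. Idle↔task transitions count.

t=0: ready={A} → run A
t=1: ready={A} → run A
t=2: ready={A} → run A
t=3: ready={A,B} → run B
t=4: ready={A,B} → run B
t=5: ready={A,B,C} → run C
t=6: ready={A,B,C,H} → run C
t=7: ready={A,B,C,D,H} → run C
t=8: ready={A,B,D,H} → run B
t=9: ready={A,B,D,F,H} → run B
t=10: ready={A,B,D,F,H} → run B
t=11: ready={A,B,D,F,H} → run B
t=12: ready={A,D,F,H} → run A
t=13: ready={A,D,F,H} → run A
t=14: ready={D,F,H} → run D
t=15: ready={D,F,H} → run D
t=16: ready={D,F,H} → run D
t=17: ready={D,F,H} → run D
t=18: ready={D,F,H} → run D
t=19: ready={F,H} → run F
t=20: ready={F,H} → run F
t=21: ready={H} → run H
t=22: ready={H} → run H
t=23: ready={H} → run H
t=24: ready={H} → run H
t=25: (idle)
t=26: (idle)
t=27: (idle)
t=28: (idle)
t=29: (idle)
t=30: (idle)
t=31: (idle)
t=32: (idle)
t=33: (idle)

context switches = 8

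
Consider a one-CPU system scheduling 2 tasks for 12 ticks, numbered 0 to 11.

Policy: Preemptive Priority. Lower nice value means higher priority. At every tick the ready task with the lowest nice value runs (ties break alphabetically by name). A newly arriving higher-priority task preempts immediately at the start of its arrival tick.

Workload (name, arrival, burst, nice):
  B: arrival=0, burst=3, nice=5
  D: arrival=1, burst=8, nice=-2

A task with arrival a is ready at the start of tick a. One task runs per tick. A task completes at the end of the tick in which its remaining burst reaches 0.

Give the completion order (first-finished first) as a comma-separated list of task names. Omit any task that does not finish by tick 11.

t=0: ready={B} → run B
t=1: ready={B,D} → run D
t=2: ready={B,D} → run D
t=3: ready={B,D} → run D
t=4: ready={B,D} → run D
t=5: ready={B,D} → run D
t=6: ready={B,D} → run D
t=7: ready={B,D} → run D
t=8: ready={B,D} → run D
t=9: ready={B} → run B
t=10: ready={B} → run B
t=11: (idle)

completion order = D, B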